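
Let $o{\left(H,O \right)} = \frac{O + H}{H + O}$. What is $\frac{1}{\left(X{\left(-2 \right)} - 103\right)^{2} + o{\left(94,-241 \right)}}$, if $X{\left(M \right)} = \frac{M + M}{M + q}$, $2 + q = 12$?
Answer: $\frac{4}{42853} \approx 9.3342 \cdot 10^{-5}$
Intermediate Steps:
$q = 10$ ($q = -2 + 12 = 10$)
$o{\left(H,O \right)} = 1$ ($o{\left(H,O \right)} = \frac{H + O}{H + O} = 1$)
$X{\left(M \right)} = \frac{2 M}{10 + M}$ ($X{\left(M \right)} = \frac{M + M}{M + 10} = \frac{2 M}{10 + M}$)
$\frac{1}{\left(X{\left(-2 \right)} - 103\right)^{2} + o{\left(94,-241 \right)}} = \frac{1}{\left(2 \left(-2\right) \frac{1}{10 - 2} - 103\right)^{2} + 1} = \frac{1}{\left(2 \left(-2\right) \frac{1}{8} - 103\right)^{2} + 1} = \frac{1}{\left(- \frac{1}{2} - 103\right)^{2} + 1} = \frac{1}{\left(- \frac{207}{2}\right)^{2} + 1} = \frac{1}{\frac{42849}{4} + 1} = \frac{1}{\frac{42853}{4}} = \frac{4}{42853}$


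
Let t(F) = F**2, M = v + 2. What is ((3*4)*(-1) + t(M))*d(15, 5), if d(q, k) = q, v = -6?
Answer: 60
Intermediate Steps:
M = -4 (M = -6 + 2 = -4)
((3*4)*(-1) + t(M))*d(15, 5) = ((3*4)*(-1) + (-4)**2)*15 = (12*(-1) + 16)*15 = (-12 + 16)*15 = 4*15 = 60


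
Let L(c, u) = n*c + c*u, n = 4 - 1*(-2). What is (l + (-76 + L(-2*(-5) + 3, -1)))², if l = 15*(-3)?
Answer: 3136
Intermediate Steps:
l = -45
n = 6 (n = 4 + 2 = 6)
L(c, u) = 6*c + c*u
(l + (-76 + L(-2*(-5) + 3, -1)))² = (-45 + (-76 + (-2*(-5) + 3)*(6 - 1)))² = (-45 + (-76 + (10 + 3)*5))² = (-45 + (-76 + 13*5))² = (-45 + (-76 + 65))² = (-45 - 11)² = (-56)² = 3136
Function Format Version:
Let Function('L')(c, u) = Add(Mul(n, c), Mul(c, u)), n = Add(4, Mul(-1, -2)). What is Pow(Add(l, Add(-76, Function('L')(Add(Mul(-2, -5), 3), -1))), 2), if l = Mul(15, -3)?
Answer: 3136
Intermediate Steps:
l = -45
n = 6 (n = Add(4, 2) = 6)
Function('L')(c, u) = Add(Mul(6, c), Mul(c, u))
Pow(Add(l, Add(-76, Function('L')(Add(Mul(-2, -5), 3), -1))), 2) = Pow(Add(-45, Add(-76, Mul(Add(Mul(-2, -5), 3), Add(6, -1)))), 2) = Pow(Add(-45, Add(-76, Mul(Add(10, 3), 5))), 2) = Pow(Add(-45, Add(-76, Mul(13, 5))), 2) = Pow(Add(-45, Add(-76, 65)), 2) = Pow(Add(-45, -11), 2) = Pow(-56, 2) = 3136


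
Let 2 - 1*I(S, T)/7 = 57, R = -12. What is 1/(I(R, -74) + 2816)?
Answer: 1/2431 ≈ 0.00041135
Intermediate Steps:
I(S, T) = -385 (I(S, T) = 14 - 7*57 = 14 - 399 = -385)
1/(I(R, -74) + 2816) = 1/(-385 + 2816) = 1/2431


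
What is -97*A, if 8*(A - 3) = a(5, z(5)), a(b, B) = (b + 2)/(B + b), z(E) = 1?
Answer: -14647/48 ≈ -305.15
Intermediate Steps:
a(b, B) = (2 + b)/(B + b)
A = 151/48 (A = 3 + ((2 + 5)/(1 + 5))/8 = 3 + (7/6)/8 = 3 + ((⅙)*7)/8 = 3 + (⅛)*(7/6) = 3 + 7/48 = 151/48 ≈ 3.1458)
-97*A = -97*151/48 = -14647/48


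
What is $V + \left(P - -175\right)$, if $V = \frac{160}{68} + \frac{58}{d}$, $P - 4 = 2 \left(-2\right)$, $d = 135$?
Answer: $\frac{408011}{2295} \approx 177.78$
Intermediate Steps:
$P = 0$ ($P = 4 + 2 \left(-2\right) = 4 - 4 = 0$)
$V = \frac{6386}{2295}$ ($V = \frac{160}{68} + \frac{58}{135} = 160 \cdot \frac{1}{68} + 58 \cdot \frac{1}{135} = \frac{40}{17} + \frac{58}{135} = \frac{6386}{2295} \approx 2.7826$)
$V + \left(P - -175\right) = \frac{6386}{2295} + \left(0 - -175\right) = \frac{6386}{2295} + \left(0 + 175\right) = \frac{6386}{2295} + 175 = \frac{408011}{2295}$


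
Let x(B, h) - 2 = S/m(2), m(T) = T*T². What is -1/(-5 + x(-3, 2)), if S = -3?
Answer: 8/27 ≈ 0.29630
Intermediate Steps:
m(T) = T³
x(B, h) = 13/8 (x(B, h) = 2 - 3/(2³) = 2 - 3/8 = 13/8)
-1/(-5 + x(-3, 2)) = -1/(-5 + 13/8) = -1/(-27/8) = -(-8)/27 = -1*(-8/27) = 8/27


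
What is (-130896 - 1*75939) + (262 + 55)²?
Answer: -106346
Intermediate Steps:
(-130896 - 1*75939) + (262 + 55)² = (-130896 - 75939) + 317² = -206835 + 100489 = -106346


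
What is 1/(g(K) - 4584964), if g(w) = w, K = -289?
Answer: -1/4585253 ≈ -2.1809e-7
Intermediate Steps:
1/(g(K) - 4584964) = 1/(-289 - 4584964) = 1/(-4585253) = -1/4585253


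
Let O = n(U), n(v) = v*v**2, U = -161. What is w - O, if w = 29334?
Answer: 4202615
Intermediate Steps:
n(v) = v**3
O = -4173281 (O = (-161)**3 = -4173281)
w - O = 29334 - 1*(-4173281) = 29334 + 4173281 = 4202615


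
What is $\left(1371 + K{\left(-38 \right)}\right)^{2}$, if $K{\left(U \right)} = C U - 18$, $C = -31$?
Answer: $6405961$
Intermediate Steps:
$K{\left(U \right)} = -18 - 31 U$ ($K{\left(U \right)} = - 31 U - 18 = -18 - 31 U$)
$\left(1371 + K{\left(-38 \right)}\right)^{2} = \left(1371 - -1160\right)^{2} = \left(1371 + \left(-18 + 1178\right)\right)^{2} = \left(1371 + 1160\right)^{2} = 2531^{2} = 6405961$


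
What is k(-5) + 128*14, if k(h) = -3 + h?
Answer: 1784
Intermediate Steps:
k(-5) + 128*14 = (-3 - 5) + 128*14 = -8 + 1792 = 1784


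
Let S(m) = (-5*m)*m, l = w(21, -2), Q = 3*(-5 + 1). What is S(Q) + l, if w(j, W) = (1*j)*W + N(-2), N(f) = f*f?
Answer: -758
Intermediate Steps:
N(f) = f²
Q = -12 (Q = 3*(-4) = -12)
w(j, W) = 4 + W*j (w(j, W) = (1*j)*W + (-2)² = j*W + 4 = W*j + 4 = 4 + W*j)
l = -38 (l = 4 - 2*21 = 4 - 42 = -38)
S(m) = -5*m²
S(Q) + l = -5*(-12)² - 38 = -5*144 - 38 = -720 - 38 = -758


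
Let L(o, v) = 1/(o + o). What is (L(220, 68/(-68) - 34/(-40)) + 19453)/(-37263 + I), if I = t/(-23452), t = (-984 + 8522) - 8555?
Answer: -1520706031/2912969530 ≈ -0.52205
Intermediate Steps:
t = -1017 (t = 7538 - 8555 = -1017)
L(o, v) = 1/(2*o)
I = 1017/23452 (I = -1017/(-23452) = -1017*(-1/23452) = 1017/23452 ≈ 0.043365)
(L(220, 68/(-68) - 34/(-40)) + 19453)/(-37263 + I) = ((1/2)/220 + 19453)/(-37263 + 1017/23452) = ((1/2)*(1/220) + 19453)/(-873890859/23452) = (1/440 + 19453)*(-23452/873890859) = (8559321/440)*(-23452/873890859) = -1520706031/2912969530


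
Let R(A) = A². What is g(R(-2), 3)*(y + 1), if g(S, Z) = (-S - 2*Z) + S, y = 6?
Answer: -42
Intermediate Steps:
g(S, Z) = -2*Z
g(R(-2), 3)*(y + 1) = (-2*3)*(6 + 1) = -6*7 = -42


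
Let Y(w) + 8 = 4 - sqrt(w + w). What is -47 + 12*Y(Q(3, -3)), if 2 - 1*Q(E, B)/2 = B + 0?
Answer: -95 - 24*sqrt(5) ≈ -148.67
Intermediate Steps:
Q(E, B) = 4 - 2*B (Q(E, B) = 4 - 2*(B + 0) = 4 - 2*B)
Y(w) = -4 - sqrt(2)*sqrt(w) (Y(w) = -8 + (4 - sqrt(w + w)) = -8 + (4 - sqrt(2*w)) = -8 + (4 - sqrt(2)*sqrt(w)) = -4 - sqrt(2)*sqrt(w))
-47 + 12*Y(Q(3, -3)) = -47 + 12*(-4 - sqrt(2)*sqrt(4 - 2*(-3))) = -47 + 12*(-4 - sqrt(2)*sqrt(4 + 6)) = -47 + 12*(-4 - sqrt(2)*sqrt(10)) = -47 + 12*(-4 - 2*sqrt(5)) = -47 + (-48 - 24*sqrt(5)) = -95 - 24*sqrt(5)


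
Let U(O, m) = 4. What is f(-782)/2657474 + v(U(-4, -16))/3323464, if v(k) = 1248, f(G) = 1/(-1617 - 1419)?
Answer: 26779187033/71313856914696 ≈ 0.00037551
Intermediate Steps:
f(G) = -1/3036 (f(G) = 1/(-3036) = -1/3036)
f(-782)/2657474 + v(U(-4, -16))/3323464 = -1/3036/2657474 + 1248/3323464 = -1/3036*1/2657474 + 1248*(1/3323464) = -1/8068091064 + 156/415433 = 26779187033/71313856914696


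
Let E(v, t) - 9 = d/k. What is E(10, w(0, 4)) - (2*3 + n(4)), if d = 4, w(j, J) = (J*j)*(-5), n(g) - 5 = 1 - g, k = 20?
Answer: 6/5 ≈ 1.2000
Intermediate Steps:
n(g) = 6 - g (n(g) = 5 + (1 - g) = 6 - g)
w(j, J) = -5*J*j
E(v, t) = 46/5 (E(v, t) = 9 + 4/20 = 9 + 4*(1/20) = 9 + 1/5 = 46/5)
E(10, w(0, 4)) - (2*3 + n(4)) = 46/5 - (2*3 + (6 - 1*4)) = 46/5 - (6 + (6 - 4)) = 46/5 - (6 + 2) = 46/5 - 1*8 = 46/5 - 8 = 6/5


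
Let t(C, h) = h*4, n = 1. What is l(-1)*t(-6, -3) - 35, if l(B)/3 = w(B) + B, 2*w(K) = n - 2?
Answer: 19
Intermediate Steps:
w(K) = -½ (w(K) = (1 - 2)/2 = (½)*(-1) = -½)
l(B) = -3/2 + 3*B (l(B) = 3*(-½ + B) = -3/2 + 3*B)
t(C, h) = 4*h
l(-1)*t(-6, -3) - 35 = (-3/2 + 3*(-1))*(4*(-3)) - 35 = (-3/2 - 3)*(-12) - 35 = -9/2*(-12) - 35 = 54 - 35 = 19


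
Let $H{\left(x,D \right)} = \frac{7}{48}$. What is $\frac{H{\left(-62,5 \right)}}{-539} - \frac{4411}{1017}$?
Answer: $- \frac{5434691}{1252944} \approx -4.3375$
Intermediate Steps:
$H{\left(x,D \right)} = \frac{7}{48}$ ($H{\left(x,D \right)} = 7 \cdot \frac{1}{48} = \frac{7}{48}$)
$\frac{H{\left(-62,5 \right)}}{-539} - \frac{4411}{1017} = \frac{7}{48 \left(-539\right)} - \frac{4411}{1017} = \frac{7}{48} \left(- \frac{1}{539}\right) - \frac{4411}{1017} = - \frac{1}{3696} - \frac{4411}{1017} = - \frac{5434691}{1252944}$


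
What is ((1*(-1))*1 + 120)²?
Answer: 14161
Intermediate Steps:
((1*(-1))*1 + 120)² = (-1*1 + 120)² = (-1 + 120)² = 119² = 14161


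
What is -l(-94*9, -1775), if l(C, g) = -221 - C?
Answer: -625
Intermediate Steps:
-l(-94*9, -1775) = -(-221 - (-94)*9) = -(-221 - 1*(-846)) = -(-221 + 846) = -1*625 = -625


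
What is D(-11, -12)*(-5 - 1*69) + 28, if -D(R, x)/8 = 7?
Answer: 4172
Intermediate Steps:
D(R, x) = -56 (D(R, x) = -8*7 = -56)
D(-11, -12)*(-5 - 1*69) + 28 = -56*(-5 - 1*69) + 28 = -56*(-5 - 69) + 28 = -56*(-74) + 28 = 4144 + 28 = 4172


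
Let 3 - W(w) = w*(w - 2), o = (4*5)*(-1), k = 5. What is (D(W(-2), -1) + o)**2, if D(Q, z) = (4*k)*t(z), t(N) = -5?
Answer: 14400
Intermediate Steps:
o = -20 (o = 20*(-1) = -20)
W(w) = 3 - w*(-2 + w) (W(w) = 3 - w*(w - 2) = 3 - w*(-2 + w))
D(Q, z) = -100 (D(Q, z) = (4*5)*(-5) = 20*(-5) = -100)
(D(W(-2), -1) + o)**2 = (-100 - 20)**2 = (-120)**2 = 14400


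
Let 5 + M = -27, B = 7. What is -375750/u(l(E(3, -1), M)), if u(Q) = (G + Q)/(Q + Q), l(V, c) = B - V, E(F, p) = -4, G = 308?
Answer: -751500/29 ≈ -25914.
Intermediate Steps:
M = -32 (M = -5 - 27 = -32)
l(V, c) = 7 - V
u(Q) = (308 + Q)/(2*Q) (u(Q) = (308 + Q)/(Q + Q) = (308 + Q)/((2*Q)) = (308 + Q)*(1/(2*Q)) = (308 + Q)/(2*Q))
-375750/u(l(E(3, -1), M)) = -375750*2*(7 - 1*(-4))/(308 + (7 - 1*(-4))) = -375750*2*(7 + 4)/(308 + (7 + 4)) = -375750*22/(308 + 11) = -375750/((½)*(1/11)*319) = -375750/29/2 = -375750*2/29 = -751500/29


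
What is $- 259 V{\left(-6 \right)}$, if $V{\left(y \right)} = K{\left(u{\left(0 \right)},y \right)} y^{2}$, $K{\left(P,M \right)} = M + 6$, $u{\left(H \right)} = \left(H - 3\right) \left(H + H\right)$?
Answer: $0$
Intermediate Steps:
$u{\left(H \right)} = 2 H \left(-3 + H\right)$ ($u{\left(H \right)} = \left(-3 + H\right) 2 H = 2 H \left(-3 + H\right)$)
$K{\left(P,M \right)} = 6 + M$
$V{\left(y \right)} = y^{2} \left(6 + y\right)$ ($V{\left(y \right)} = \left(6 + y\right) y^{2} = y^{2} \left(6 + y\right)$)
$- 259 V{\left(-6 \right)} = - 259 \left(-6\right)^{2} \left(6 - 6\right) = - 259 \cdot 36 \cdot 0 = \left(-259\right) 0 = 0$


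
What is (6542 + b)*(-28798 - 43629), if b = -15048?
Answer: 616064062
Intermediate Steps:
(6542 + b)*(-28798 - 43629) = (6542 - 15048)*(-28798 - 43629) = -8506*(-72427) = 616064062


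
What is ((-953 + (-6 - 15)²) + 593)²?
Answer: 6561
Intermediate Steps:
((-953 + (-6 - 15)²) + 593)² = ((-953 + (-21)²) + 593)² = ((-953 + 441) + 593)² = (-512 + 593)² = 81² = 6561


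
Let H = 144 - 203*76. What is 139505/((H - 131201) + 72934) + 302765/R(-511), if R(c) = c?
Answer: -22339955570/37584561 ≈ -594.39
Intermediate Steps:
H = -15284 (H = 144 - 15428 = -15284)
139505/((H - 131201) + 72934) + 302765/R(-511) = 139505/((-15284 - 131201) + 72934) + 302765/(-511) = 139505/(-146485 + 72934) + 302765*(-1/511) = 139505/(-73551) - 302765/511 = 139505*(-1/73551) - 302765/511 = -139505/73551 - 302765/511 = -22339955570/37584561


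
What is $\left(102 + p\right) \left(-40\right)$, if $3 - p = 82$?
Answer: $-920$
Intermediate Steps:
$p = -79$ ($p = 3 - 82 = -79$)
$\left(102 + p\right) \left(-40\right) = \left(102 - 79\right) \left(-40\right) = 23 \left(-40\right) = -920$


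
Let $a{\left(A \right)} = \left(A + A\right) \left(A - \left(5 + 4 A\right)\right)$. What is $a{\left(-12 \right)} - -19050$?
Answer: $18306$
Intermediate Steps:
$a{\left(A \right)} = 2 A \left(-5 - 3 A\right)$
$a{\left(-12 \right)} - -19050 = \left(-2\right) \left(-12\right) \left(5 + 3 \left(-12\right)\right) - -19050 = \left(-2\right) \left(-12\right) \left(5 - 36\right) + 19050 = \left(-2\right) \left(-12\right) \left(-31\right) + 19050 = -744 + 19050 = 18306$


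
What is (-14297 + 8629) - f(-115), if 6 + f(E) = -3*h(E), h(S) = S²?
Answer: 34013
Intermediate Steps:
f(E) = -6 - 3*E²
(-14297 + 8629) - f(-115) = (-14297 + 8629) - (-6 - 3*(-115)²) = -5668 - (-6 - 3*13225) = -5668 - (-6 - 39675) = -5668 - 1*(-39681) = -5668 + 39681 = 34013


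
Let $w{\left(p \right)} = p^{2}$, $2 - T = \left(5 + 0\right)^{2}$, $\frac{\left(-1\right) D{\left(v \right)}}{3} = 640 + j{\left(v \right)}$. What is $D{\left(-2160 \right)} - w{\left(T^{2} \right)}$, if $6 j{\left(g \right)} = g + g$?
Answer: $-279601$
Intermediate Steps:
$j{\left(g \right)} = \frac{g}{3}$ ($j{\left(g \right)} = \frac{g + g}{6} = \frac{2 g}{6} = \frac{g}{3}$)
$D{\left(v \right)} = -1920 - v$ ($D{\left(v \right)} = - 3 \left(640 + \frac{v}{3}\right) = -1920 - v$)
$T = -23$ ($T = 2 - \left(5 + 0\right)^{2} = 2 - 5^{2} = 2 - 25 = -23$)
$D{\left(-2160 \right)} - w{\left(T^{2} \right)} = \left(-1920 - -2160\right) - \left(\left(-23\right)^{2}\right)^{2} = \left(-1920 + 2160\right) - 529^{2} = 240 - 279841 = -279601$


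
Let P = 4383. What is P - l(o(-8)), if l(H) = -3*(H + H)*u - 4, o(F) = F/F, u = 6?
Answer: 4423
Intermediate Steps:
o(F) = 1
l(H) = -4 - 36*H (l(H) = -3*(H + H)*6 - 4 = -3*2*H*6 - 4 = -36*H - 4 = -4 - 36*H)
P - l(o(-8)) = 4383 - (-4 - 36*1) = 4383 - (-4 - 36) = 4383 - 1*(-40) = 4383 + 40 = 4423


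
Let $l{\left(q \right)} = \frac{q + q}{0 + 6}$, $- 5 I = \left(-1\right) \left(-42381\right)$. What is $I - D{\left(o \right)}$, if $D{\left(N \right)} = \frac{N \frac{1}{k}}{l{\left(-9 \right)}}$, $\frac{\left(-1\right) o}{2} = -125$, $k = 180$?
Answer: $- \frac{2288449}{270} \approx -8475.7$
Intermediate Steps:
$I = - \frac{42381}{5}$ ($I = - \frac{\left(-1\right) \left(-42381\right)}{5} = \left(- \frac{1}{5}\right) 42381 = - \frac{42381}{5} \approx -8476.2$)
$o = 250$ ($o = \left(-2\right) \left(-125\right) = 250$)
$l{\left(q \right)} = \frac{q}{3}$ ($l{\left(q \right)} = \frac{2 q}{6} = 2 q \frac{1}{6} = \frac{q}{3}$)
$D{\left(N \right)} = - \frac{N}{540}$ ($D{\left(N \right)} = \frac{N \frac{1}{180}}{\frac{1}{3} \left(-9\right)} = \frac{N \frac{1}{180}}{-3} = \frac{N}{180} \left(- \frac{1}{3}\right) = - \frac{N}{540}$)
$I - D{\left(o \right)} = - \frac{42381}{5} - \left(- \frac{1}{540}\right) 250 = - \frac{42381}{5} - - \frac{25}{54} = - \frac{42381}{5} + \frac{25}{54} = - \frac{2288449}{270}$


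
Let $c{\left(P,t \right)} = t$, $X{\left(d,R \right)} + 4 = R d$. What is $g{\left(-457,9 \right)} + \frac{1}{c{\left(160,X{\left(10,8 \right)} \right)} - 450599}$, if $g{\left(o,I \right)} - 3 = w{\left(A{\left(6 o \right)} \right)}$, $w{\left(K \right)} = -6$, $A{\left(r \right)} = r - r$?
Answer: $- \frac{1351570}{450523} \approx -3.0$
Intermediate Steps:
$X{\left(d,R \right)} = -4 + R d$
$A{\left(r \right)} = 0$
$g{\left(o,I \right)} = -3$ ($g{\left(o,I \right)} = 3 - 6 = -3$)
$g{\left(-457,9 \right)} + \frac{1}{c{\left(160,X{\left(10,8 \right)} \right)} - 450599} = -3 + \frac{1}{\left(-4 + 8 \cdot 10\right) - 450599} = -3 + \frac{1}{\left(-4 + 80\right) - 450599} = -3 + \frac{1}{76 - 450599} = -3 + \frac{1}{-450523} = -3 - \frac{1}{450523} = - \frac{1351570}{450523}$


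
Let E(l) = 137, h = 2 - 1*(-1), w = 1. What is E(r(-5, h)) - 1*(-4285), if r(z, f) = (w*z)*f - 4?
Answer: 4422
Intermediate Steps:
h = 3 (h = 2 + 1 = 3)
r(z, f) = -4 + f*z (r(z, f) = (1*z)*f - 4 = z*f - 4 = f*z - 4 = -4 + f*z)
E(r(-5, h)) - 1*(-4285) = 137 - 1*(-4285) = 137 + 4285 = 4422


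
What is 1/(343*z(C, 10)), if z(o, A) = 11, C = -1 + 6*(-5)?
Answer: 1/3773 ≈ 0.00026504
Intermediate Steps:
C = -31 (C = -1 - 30 = -31)
1/(343*z(C, 10)) = 1/(343*11) = 1/3773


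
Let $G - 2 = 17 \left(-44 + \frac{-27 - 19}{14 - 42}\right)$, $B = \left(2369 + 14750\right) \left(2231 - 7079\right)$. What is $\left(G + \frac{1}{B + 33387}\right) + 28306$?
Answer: $\frac{32041540300261}{1161433350} \approx 27588.0$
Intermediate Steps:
$B = -82992912$ ($B = 17119 \left(-4848\right) = -82992912$)
$G = - \frac{10053}{14}$ ($G = 2 + 17 \left(-44 + \frac{-27 - 19}{14 - 42}\right) = 2 + 17 \left(-44 - \frac{46}{-28}\right) = 2 + 17 \left(-44 - - \frac{23}{14}\right) = 2 + 17 \left(-44 + \frac{23}{14}\right) = 2 + 17 \left(- \frac{593}{14}\right) = 2 - \frac{10081}{14} = - \frac{10053}{14} \approx -718.07$)
$\left(G + \frac{1}{B + 33387}\right) + 28306 = \left(- \frac{10053}{14} + \frac{1}{-82992912 + 33387}\right) + 28306 = \left(- \frac{10053}{14} + \frac{1}{-82959525}\right) + 28306 = \left(- \frac{10053}{14} - \frac{1}{82959525}\right) + 28306 = - \frac{833992104839}{1161433350} + 28306 = \frac{32041540300261}{1161433350}$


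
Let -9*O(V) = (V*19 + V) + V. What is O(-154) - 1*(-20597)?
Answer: 62869/3 ≈ 20956.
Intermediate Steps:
O(V) = -7*V/3 (O(V) = -((V*19 + V) + V)/9 = -((19*V + V) + V)/9 = -(20*V + V)/9 = -7*V/3)
O(-154) - 1*(-20597) = -7/3*(-154) - 1*(-20597) = 1078/3 + 20597 = 62869/3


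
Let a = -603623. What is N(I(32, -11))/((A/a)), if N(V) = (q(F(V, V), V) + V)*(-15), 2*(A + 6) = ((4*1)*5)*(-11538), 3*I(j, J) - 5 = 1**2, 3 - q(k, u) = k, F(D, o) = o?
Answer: -9054345/38462 ≈ -235.41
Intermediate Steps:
q(k, u) = 3 - k
I(j, J) = 2 (I(j, J) = 5/3 + (1/3)*1**2 = 5/3 + (1/3)*1 = 5/3 + 1/3 = 2)
A = -115386 (A = -6 + (((4*1)*5)*(-11538))/2 = -6 + ((4*5)*(-11538))/2 = -6 + (20*(-11538))/2 = -6 + (1/2)*(-230760) = -6 - 115380 = -115386)
N(V) = -45 (N(V) = ((3 - V) + V)*(-15) = 3*(-15) = -45)
N(I(32, -11))/((A/a)) = -45/((-115386/(-603623))) = -45/((-115386*(-1/603623))) = -45/115386/603623 = -45*603623/115386 = -9054345/38462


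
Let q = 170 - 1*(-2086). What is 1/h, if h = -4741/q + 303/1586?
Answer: -1789008/3417829 ≈ -0.52343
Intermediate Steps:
q = 2256 (q = 170 + 2086 = 2256)
h = -3417829/1789008 (h = -4741/2256 + 303/1586 = -3417829/1789008 ≈ -1.9105)
1/h = 1/(-3417829/1789008) = -1789008/3417829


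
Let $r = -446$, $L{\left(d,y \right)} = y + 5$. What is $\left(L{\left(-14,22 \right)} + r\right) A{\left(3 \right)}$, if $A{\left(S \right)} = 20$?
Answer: $-8380$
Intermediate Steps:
$L{\left(d,y \right)} = 5 + y$
$\left(L{\left(-14,22 \right)} + r\right) A{\left(3 \right)} = \left(\left(5 + 22\right) - 446\right) 20 = \left(27 - 446\right) 20 = \left(-419\right) 20 = -8380$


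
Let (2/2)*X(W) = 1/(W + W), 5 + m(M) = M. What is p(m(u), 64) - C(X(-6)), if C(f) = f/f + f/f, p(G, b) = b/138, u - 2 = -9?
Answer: -106/69 ≈ -1.5362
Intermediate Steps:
u = -7 (u = 2 - 9 = -7)
m(M) = -5 + M
p(G, b) = b/138 (p(G, b) = b*(1/138) = b/138)
X(W) = 1/(2*W) (X(W) = 1/(W + W) = 1/(2*W))
C(f) = 2 (C(f) = 1 + 1 = 2)
p(m(u), 64) - C(X(-6)) = (1/138)*64 - 1*2 = 32/69 - 2 = -106/69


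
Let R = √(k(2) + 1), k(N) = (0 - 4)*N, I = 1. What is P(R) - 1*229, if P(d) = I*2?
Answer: -227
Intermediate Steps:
k(N) = -4*N
R = I*√7 (R = √(-4*2 + 1) = √(-8 + 1) = √(-7) = I*√7 ≈ 2.6458*I)
P(d) = 2 (P(d) = 1*2 = 2)
P(R) - 1*229 = 2 - 1*229 = 2 - 229 = -227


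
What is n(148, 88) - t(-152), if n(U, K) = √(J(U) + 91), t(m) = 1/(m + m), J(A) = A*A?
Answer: 1/304 + √21995 ≈ 148.31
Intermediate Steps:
J(A) = A²
t(m) = 1/(2*m)
n(U, K) = √(91 + U²) (n(U, K) = √(U² + 91) = √(91 + U²))
n(148, 88) - t(-152) = √(91 + 148²) - 1/(2*(-152)) = √(91 + 21904) - (-1)/(2*152) = √21995 - 1*(-1/304) = √21995 + 1/304 = 1/304 + √21995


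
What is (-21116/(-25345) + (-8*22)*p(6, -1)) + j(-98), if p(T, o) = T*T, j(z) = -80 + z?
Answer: -165076214/25345 ≈ -6513.2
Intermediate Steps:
p(T, o) = T²
(-21116/(-25345) + (-8*22)*p(6, -1)) + j(-98) = (-21116/(-25345) - 8*22*6²) + (-80 - 98) = (-21116*(-1/25345) - 176*36) - 178 = (21116/25345 - 6336) - 178 = -160564804/25345 - 178 = -165076214/25345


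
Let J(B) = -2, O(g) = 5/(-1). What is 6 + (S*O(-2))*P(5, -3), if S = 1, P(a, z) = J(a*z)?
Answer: 16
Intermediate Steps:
O(g) = -5 (O(g) = 5*(-1) = -5)
P(a, z) = -2
6 + (S*O(-2))*P(5, -3) = 6 + (1*(-5))*(-2) = 6 - 5*(-2) = 6 + 10 = 16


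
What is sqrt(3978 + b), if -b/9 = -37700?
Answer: 9*sqrt(4238) ≈ 585.90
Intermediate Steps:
b = 339300 (b = -9*(-37700) = 339300)
sqrt(3978 + b) = sqrt(3978 + 339300) = sqrt(343278) = 9*sqrt(4238)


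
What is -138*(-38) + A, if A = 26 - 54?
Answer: 5216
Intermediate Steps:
A = -28
-138*(-38) + A = -138*(-38) - 28 = 5244 - 28 = 5216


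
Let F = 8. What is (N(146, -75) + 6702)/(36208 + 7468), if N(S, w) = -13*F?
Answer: 3299/21838 ≈ 0.15107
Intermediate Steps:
N(S, w) = -104 (N(S, w) = -13*8 = -104)
(N(146, -75) + 6702)/(36208 + 7468) = (-104 + 6702)/(36208 + 7468) = 6598/43676 = 6598*(1/43676) = 3299/21838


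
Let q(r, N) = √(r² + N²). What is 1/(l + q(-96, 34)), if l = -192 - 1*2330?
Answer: -1261/3175056 - √2593/3175056 ≈ -0.00041320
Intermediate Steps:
l = -2522 (l = -192 - 2330 = -2522)
q(r, N) = √(N² + r²)
1/(l + q(-96, 34)) = 1/(-2522 + √(34² + (-96)²)) = 1/(-2522 + √(1156 + 9216)) = 1/(-2522 + √10372) = 1/(-2522 + 2*√2593)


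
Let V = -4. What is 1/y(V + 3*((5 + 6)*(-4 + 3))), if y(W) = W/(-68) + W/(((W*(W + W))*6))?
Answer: 3774/2045 ≈ 1.8455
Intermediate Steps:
y(W) = -W/68 + 1/(12*W) (y(W) = W*(-1/68) + W/(((W*(2*W))*6)) = -W/68 + W/(((2*W²)*6)) = -W/68 + W/((12*W²)) = -W/68 + W*(1/(12*W²)) = -W/68 + 1/(12*W))
1/y(V + 3*((5 + 6)*(-4 + 3))) = 1/(-(-4 + 3*((5 + 6)*(-4 + 3)))/68 + 1/(12*(-4 + 3*((5 + 6)*(-4 + 3))))) = 1/(-(-4 + 3*(11*(-1)))/68 + 1/(12*(-4 + 3*(11*(-1))))) = 1/(-(-4 + 3*(-11))/68 + 1/(12*(-4 + 3*(-11)))) = 1/(-(-4 - 33)/68 + 1/(12*(-4 - 33))) = 1/(-1/68*(-37) + (1/12)/(-37)) = 1/(37/68 + (1/12)*(-1/37)) = 1/(37/68 - 1/444) = 1/(2045/3774) = 3774/2045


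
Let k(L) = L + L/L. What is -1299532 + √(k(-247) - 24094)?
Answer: -1299532 + 2*I*√6085 ≈ -1.2995e+6 + 156.01*I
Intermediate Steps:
k(L) = 1 + L (k(L) = L + 1 = 1 + L)
-1299532 + √(k(-247) - 24094) = -1299532 + √((1 - 247) - 24094) = -1299532 + √(-246 - 24094) = -1299532 + √(-24340) = -1299532 + 2*I*√6085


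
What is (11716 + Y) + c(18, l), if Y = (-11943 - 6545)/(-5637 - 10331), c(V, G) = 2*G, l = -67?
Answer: 23119983/1996 ≈ 11583.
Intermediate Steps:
Y = 2311/1996 (Y = -18488/(-15968) = -18488*(-1/15968) = 2311/1996 ≈ 1.1578)
(11716 + Y) + c(18, l) = (11716 + 2311/1996) + 2*(-67) = 23387447/1996 - 134 = 23119983/1996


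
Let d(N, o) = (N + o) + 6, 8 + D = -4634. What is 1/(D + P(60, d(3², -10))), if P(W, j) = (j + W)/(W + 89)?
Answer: -149/691593 ≈ -0.00021544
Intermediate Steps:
D = -4642 (D = -8 - 4634 = -4642)
d(N, o) = 6 + N + o
P(W, j) = (W + j)/(89 + W)
1/(D + P(60, d(3², -10))) = 1/(-4642 + (60 + (6 + 3² - 10))/(89 + 60)) = 1/(-4642 + (60 + (6 + 9 - 10))/149) = 1/(-4642 + (60 + 5)/149) = 1/(-4642 + (1/149)*65) = 1/(-4642 + 65/149) = 1/(-691593/149) = -149/691593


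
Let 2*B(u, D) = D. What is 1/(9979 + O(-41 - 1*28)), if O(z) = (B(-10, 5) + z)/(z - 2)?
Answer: 142/1417151 ≈ 0.00010020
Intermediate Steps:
B(u, D) = D/2
O(z) = (5/2 + z)/(-2 + z) (O(z) = ((½)*5 + z)/(z - 2) = (5/2 + z)/(-2 + z))
1/(9979 + O(-41 - 1*28)) = 1/(9979 + (5/2 + (-41 - 1*28))/(-2 + (-41 - 1*28))) = 1/(9979 + (5/2 + (-41 - 28))/(-2 + (-41 - 28))) = 1/(9979 + (5/2 - 69)/(-2 - 69)) = 1/(9979 - 133/2/(-71)) = 1/(9979 - 1/71*(-133/2)) = 1/(9979 + 133/142) = 1/(1417151/142) = 142/1417151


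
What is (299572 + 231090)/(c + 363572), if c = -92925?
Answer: 530662/270647 ≈ 1.9607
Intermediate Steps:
(299572 + 231090)/(c + 363572) = (299572 + 231090)/(-92925 + 363572) = 530662/270647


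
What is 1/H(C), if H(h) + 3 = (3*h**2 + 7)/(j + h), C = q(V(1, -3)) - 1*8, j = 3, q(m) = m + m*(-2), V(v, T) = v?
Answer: -3/134 ≈ -0.022388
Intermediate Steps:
q(m) = -m (q(m) = m - 2*m = -m)
C = -9 (C = -1*1 - 1*8 = -1 - 8 = -9)
H(h) = -3 + (7 + 3*h**2)/(3 + h) (H(h) = -3 + (3*h**2 + 7)/(3 + h) = -3 + (7 + 3*h**2)/(3 + h))
1/H(C) = 1/((-2 - 3*(-9) + 3*(-9)**2)/(3 - 9)) = 1/((-2 + 27 + 3*81)/(-6)) = 1/(-(-2 + 27 + 243)/6) = 1/(-1/6*268) = 1/(-134/3) = -3/134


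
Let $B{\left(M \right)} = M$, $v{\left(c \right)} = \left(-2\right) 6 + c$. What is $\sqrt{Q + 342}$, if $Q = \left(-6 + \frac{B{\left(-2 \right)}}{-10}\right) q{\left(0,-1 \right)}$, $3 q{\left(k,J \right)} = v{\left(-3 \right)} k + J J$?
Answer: $\frac{\sqrt{76515}}{15} \approx 18.441$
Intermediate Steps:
$v{\left(c \right)} = -12 + c$
$q{\left(k,J \right)} = - 5 k + \frac{J^{2}}{3}$ ($q{\left(k,J \right)} = \frac{\left(-12 - 3\right) k + J J}{3} = \frac{- 15 k + J^{2}}{3} = \frac{J^{2} - 15 k}{3} = - 5 k + \frac{J^{2}}{3}$)
$Q = - \frac{29}{15}$ ($Q = \left(-6 - \frac{2}{-10}\right) \left(\left(-5\right) 0 + \frac{\left(-1\right)^{2}}{3}\right) = \left(-6 - - \frac{1}{5}\right) \left(0 + \frac{1}{3} \cdot 1\right) = \left(-6 + \frac{1}{5}\right) \left(0 + \frac{1}{3}\right) = \left(- \frac{29}{5}\right) \frac{1}{3} = - \frac{29}{15} \approx -1.9333$)
$\sqrt{Q + 342} = \sqrt{- \frac{29}{15} + 342} = \sqrt{\frac{5101}{15}} = \frac{\sqrt{76515}}{15}$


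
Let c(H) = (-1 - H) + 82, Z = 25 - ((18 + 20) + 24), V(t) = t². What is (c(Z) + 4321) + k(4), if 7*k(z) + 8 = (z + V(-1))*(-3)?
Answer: 31050/7 ≈ 4435.7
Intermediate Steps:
k(z) = -11/7 - 3*z/7 (k(z) = -8/7 + ((z + (-1)²)*(-3))/7 = -8/7 + ((z + 1)*(-3))/7 = -8/7 + ((1 + z)*(-3))/7 = -8/7 + (-3 - 3*z)/7 = -8/7 + (-3/7 - 3*z/7) = -11/7 - 3*z/7)
Z = -37 (Z = 25 - (38 + 24) = 25 - 1*62 = 25 - 62 = -37)
c(H) = 81 - H
(c(Z) + 4321) + k(4) = ((81 - 1*(-37)) + 4321) + (-11/7 - 3/7*4) = ((81 + 37) + 4321) + (-11/7 - 12/7) = (118 + 4321) - 23/7 = 4439 - 23/7 = 31050/7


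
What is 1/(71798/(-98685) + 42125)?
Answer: 98685/4157033827 ≈ 2.3739e-5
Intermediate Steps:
1/(71798/(-98685) + 42125) = 1/(71798*(-1/98685) + 42125) = 1/(-71798/98685 + 42125) = 1/(4157033827/98685) = 98685/4157033827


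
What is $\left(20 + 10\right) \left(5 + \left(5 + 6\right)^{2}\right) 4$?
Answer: $15120$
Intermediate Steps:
$\left(20 + 10\right) \left(5 + \left(5 + 6\right)^{2}\right) 4 = 30 \left(5 + 11^{2}\right) 4 = 30 \left(5 + 121\right) 4 = 30 \cdot 126 \cdot 4 = 30 \cdot 504 = 15120$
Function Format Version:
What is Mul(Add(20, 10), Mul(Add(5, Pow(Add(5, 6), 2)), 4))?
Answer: 15120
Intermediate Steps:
Mul(Add(20, 10), Mul(Add(5, Pow(Add(5, 6), 2)), 4)) = Mul(30, Mul(Add(5, Pow(11, 2)), 4)) = Mul(30, Mul(Add(5, 121), 4)) = Mul(30, Mul(126, 4)) = Mul(30, 504) = 15120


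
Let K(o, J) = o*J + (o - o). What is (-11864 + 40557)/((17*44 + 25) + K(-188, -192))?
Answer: 4099/5267 ≈ 0.77824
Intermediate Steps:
K(o, J) = J*o (K(o, J) = J*o + 0 = J*o)
(-11864 + 40557)/((17*44 + 25) + K(-188, -192)) = (-11864 + 40557)/((17*44 + 25) - 192*(-188)) = 28693/((748 + 25) + 36096) = 28693/(773 + 36096) = 28693/36869 = 28693*(1/36869) = 4099/5267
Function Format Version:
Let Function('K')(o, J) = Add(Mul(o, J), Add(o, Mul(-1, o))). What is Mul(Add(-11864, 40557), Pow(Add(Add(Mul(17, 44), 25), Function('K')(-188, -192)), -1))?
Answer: Rational(4099, 5267) ≈ 0.77824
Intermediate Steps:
Function('K')(o, J) = Mul(J, o) (Function('K')(o, J) = Add(Mul(J, o), 0) = Mul(J, o))
Mul(Add(-11864, 40557), Pow(Add(Add(Mul(17, 44), 25), Function('K')(-188, -192)), -1)) = Mul(Add(-11864, 40557), Pow(Add(Add(Mul(17, 44), 25), Mul(-192, -188)), -1)) = Mul(28693, Pow(Add(Add(748, 25), 36096), -1)) = Mul(28693, Pow(Add(773, 36096), -1)) = Mul(28693, Pow(36869, -1)) = Mul(28693, Rational(1, 36869)) = Rational(4099, 5267)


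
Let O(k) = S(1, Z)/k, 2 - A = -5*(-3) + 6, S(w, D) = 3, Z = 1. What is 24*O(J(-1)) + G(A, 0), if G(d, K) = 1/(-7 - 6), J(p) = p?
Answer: -937/13 ≈ -72.077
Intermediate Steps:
A = -19 (A = 2 - (-5*(-3) + 6) = 2 - (15 + 6) = 2 - 1*21 = 2 - 21 = -19)
G(d, K) = -1/13 (G(d, K) = 1/(-13) = -1/13)
O(k) = 3/k
24*O(J(-1)) + G(A, 0) = 24*(3/(-1)) - 1/13 = 24*(3*(-1)) - 1/13 = 24*(-3) - 1/13 = -72 - 1/13 = -937/13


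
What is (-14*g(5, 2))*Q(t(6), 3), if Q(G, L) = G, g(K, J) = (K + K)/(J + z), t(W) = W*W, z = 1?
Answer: -1680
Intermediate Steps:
t(W) = W²
g(K, J) = 2*K/(1 + J) (g(K, J) = (K + K)/(J + 1) = (2*K)/(1 + J) = 2*K/(1 + J))
(-14*g(5, 2))*Q(t(6), 3) = -28*5/(1 + 2)*6² = -28*5/3*36 = -14*10/3*36 = -140/3*36 = -1680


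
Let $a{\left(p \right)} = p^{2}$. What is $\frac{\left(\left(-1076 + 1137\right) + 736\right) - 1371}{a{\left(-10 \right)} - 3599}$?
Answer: $\frac{574}{3499} \approx 0.16405$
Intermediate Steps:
$\frac{\left(\left(-1076 + 1137\right) + 736\right) - 1371}{a{\left(-10 \right)} - 3599} = \frac{\left(\left(-1076 + 1137\right) + 736\right) - 1371}{\left(-10\right)^{2} - 3599} = \frac{\left(61 + 736\right) - 1371}{100 - 3599} = \frac{797 - 1371}{-3499} = \left(-574\right) \left(- \frac{1}{3499}\right) = \frac{574}{3499}$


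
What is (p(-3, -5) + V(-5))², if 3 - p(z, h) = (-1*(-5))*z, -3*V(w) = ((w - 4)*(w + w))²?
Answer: 7193124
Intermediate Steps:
V(w) = -4*w²*(-4 + w)²/3 (V(w) = -(w - 4)²*(w + w)²/3 = -4*w²*(-4 + w)²/3)
p(z, h) = 3 - 5*z (p(z, h) = 3 - (-1*(-5))*z = 3 - 5*z)
(p(-3, -5) + V(-5))² = ((3 - 5*(-3)) - 4/3*(-5)²*(-4 - 5)²)² = ((3 + 15) - 4/3*25*(-9)²)² = (18 - 4/3*25*81)² = (18 - 2700)² = (-2682)² = 7193124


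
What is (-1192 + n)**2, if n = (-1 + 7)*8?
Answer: 1308736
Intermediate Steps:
n = 48 (n = 6*8 = 48)
(-1192 + n)**2 = (-1192 + 48)**2 = (-1144)**2 = 1308736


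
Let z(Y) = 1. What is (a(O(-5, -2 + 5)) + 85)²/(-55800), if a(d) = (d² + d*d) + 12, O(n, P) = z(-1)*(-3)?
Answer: -529/2232 ≈ -0.23701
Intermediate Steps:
O(n, P) = -3 (O(n, P) = 1*(-3) = -3)
a(d) = 12 + 2*d² (a(d) = (d² + d²) + 12 = 2*d² + 12 = 12 + 2*d²)
(a(O(-5, -2 + 5)) + 85)²/(-55800) = ((12 + 2*(-3)²) + 85)²/(-55800) = ((12 + 2*9) + 85)²*(-1/55800) = ((12 + 18) + 85)²*(-1/55800) = (30 + 85)²*(-1/55800) = 115²*(-1/55800) = 13225*(-1/55800) = -529/2232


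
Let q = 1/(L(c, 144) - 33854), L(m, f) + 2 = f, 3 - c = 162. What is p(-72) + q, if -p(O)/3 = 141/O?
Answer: 198057/33712 ≈ 5.8750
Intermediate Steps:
c = -159 (c = 3 - 1*162 = 3 - 162 = -159)
L(m, f) = -2 + f
p(O) = -423/O
q = -1/33712 (q = 1/((-2 + 144) - 33854) = 1/(142 - 33854) = 1/(-33712) = -1/33712 ≈ -2.9663e-5)
p(-72) + q = -423/(-72) - 1/33712 = -423*(-1/72) - 1/33712 = 47/8 - 1/33712 = 198057/33712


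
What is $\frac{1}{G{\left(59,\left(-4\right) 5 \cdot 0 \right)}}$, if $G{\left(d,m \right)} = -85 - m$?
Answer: $- \frac{1}{85} \approx -0.011765$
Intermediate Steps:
$\frac{1}{G{\left(59,\left(-4\right) 5 \cdot 0 \right)}} = \frac{1}{-85 - \left(-4\right) 5 \cdot 0} = \frac{1}{-85 - \left(-20\right) 0} = \frac{1}{-85 - 0} = \frac{1}{-85 + 0} = \frac{1}{-85} = - \frac{1}{85}$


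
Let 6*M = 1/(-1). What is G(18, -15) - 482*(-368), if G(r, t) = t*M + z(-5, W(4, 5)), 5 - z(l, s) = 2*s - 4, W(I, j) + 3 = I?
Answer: 354771/2 ≈ 1.7739e+5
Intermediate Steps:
W(I, j) = -3 + I
z(l, s) = 9 - 2*s (z(l, s) = 5 - (2*s - 4) = 5 - (-4 + 2*s) = 5 + (4 - 2*s) = 9 - 2*s)
M = -1/6 (M = (1/(-1))/6 = (1*(-1))/6 = (1/6)*(-1) = -1/6 ≈ -0.16667)
G(r, t) = 7 - t/6 (G(r, t) = t*(-1/6) + (9 - 2*(-3 + 4)) = -t/6 + (9 - 2*1) = -t/6 + (9 - 2) = -t/6 + 7 = 7 - t/6)
G(18, -15) - 482*(-368) = (7 - 1/6*(-15)) - 482*(-368) = (7 + 5/2) + 177376 = 19/2 + 177376 = 354771/2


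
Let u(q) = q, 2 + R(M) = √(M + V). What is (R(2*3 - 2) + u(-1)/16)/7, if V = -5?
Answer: -33/112 + I/7 ≈ -0.29464 + 0.14286*I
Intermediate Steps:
R(M) = -2 + √(-5 + M) (R(M) = -2 + √(M - 5) = -2 + √(-5 + M))
(R(2*3 - 2) + u(-1)/16)/7 = ((-2 + √(-5 + (2*3 - 2))) - 1/16)/7 = ((-2 + √(-5 + (6 - 2))) - 1*1/16)/7 = ((-2 + √(-5 + 4)) - 1/16)/7 = ((-2 + √(-1)) - 1/16)/7 = ((-2 + I) - 1/16)/7 = (-33/16 + I)/7 = -33/112 + I/7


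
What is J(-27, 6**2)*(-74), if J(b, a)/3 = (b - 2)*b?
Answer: -173826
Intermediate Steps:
J(b, a) = 3*b*(-2 + b) (J(b, a) = 3*((b - 2)*b) = 3*((-2 + b)*b) = 3*(b*(-2 + b)) = 3*b*(-2 + b))
J(-27, 6**2)*(-74) = (3*(-27)*(-2 - 27))*(-74) = (3*(-27)*(-29))*(-74) = 2349*(-74) = -173826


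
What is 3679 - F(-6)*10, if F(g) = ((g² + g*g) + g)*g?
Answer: 7639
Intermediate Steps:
F(g) = g*(g + 2*g²) (F(g) = ((g² + g²) + g)*g = (2*g² + g)*g = (g + 2*g²)*g = g*(g + 2*g²))
3679 - F(-6)*10 = 3679 - (-6)²*(1 + 2*(-6))*10 = 3679 - 36*(1 - 12)*10 = 3679 - 36*(-11)*10 = 3679 - (-396)*10 = 3679 - 1*(-3960) = 3679 + 3960 = 7639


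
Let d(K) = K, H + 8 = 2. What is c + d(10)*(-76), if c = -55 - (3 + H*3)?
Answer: -800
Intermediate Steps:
H = -6 (H = -8 + 2 = -6)
c = -40 (c = -55 - (3 - 6*3) = -55 - (3 - 18) = -55 - 1*(-15) = -55 + 15 = -40)
c + d(10)*(-76) = -40 + 10*(-76) = -40 - 760 = -800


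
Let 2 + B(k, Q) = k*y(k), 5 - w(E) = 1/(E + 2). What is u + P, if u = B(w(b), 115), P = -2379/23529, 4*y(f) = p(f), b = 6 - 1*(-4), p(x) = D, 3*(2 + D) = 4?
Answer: -1649225/564696 ≈ -2.9206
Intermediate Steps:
D = -⅔ (D = -2 + (⅓)*4 = -2 + 4/3 = -⅔ ≈ -0.66667)
p(x) = -⅔
b = 10 (b = 6 + 4 = 10)
y(f) = -⅙ (y(f) = (¼)*(-⅔) = -⅙)
w(E) = 5 - 1/(2 + E) (w(E) = 5 - 1/(E + 2) = 5 - 1/(2 + E))
B(k, Q) = -2 - k/6 (B(k, Q) = -2 + k*(-⅙) = -2 - k/6)
P = -793/7843 (P = -2379*1/23529 = -793/7843 ≈ -0.10111)
u = -203/72 (u = -2 - (9 + 5*10)/(6*(2 + 10)) = -2 - (9 + 50)/(6*12) = -2 - 59/72 = -203/72 ≈ -2.8194)
u + P = -203/72 - 793/7843 = -1649225/564696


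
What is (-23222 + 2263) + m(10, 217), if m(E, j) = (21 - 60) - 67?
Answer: -21065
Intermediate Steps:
m(E, j) = -106 (m(E, j) = -39 - 67 = -106)
(-23222 + 2263) + m(10, 217) = (-23222 + 2263) - 106 = -20959 - 106 = -21065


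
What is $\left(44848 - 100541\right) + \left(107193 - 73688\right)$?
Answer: $-22188$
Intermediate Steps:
$\left(44848 - 100541\right) + \left(107193 - 73688\right) = -55693 + 33505 = -22188$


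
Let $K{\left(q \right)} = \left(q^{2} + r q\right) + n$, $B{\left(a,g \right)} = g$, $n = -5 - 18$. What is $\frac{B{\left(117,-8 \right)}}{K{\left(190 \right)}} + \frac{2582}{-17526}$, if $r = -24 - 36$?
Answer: $- \frac{31928111}{216244551} \approx -0.14765$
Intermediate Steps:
$r = -60$ ($r = -24 - 36 = -60$)
$n = -23$ ($n = -5 - 18 = -23$)
$K{\left(q \right)} = -23 + q^{2} - 60 q$ ($K{\left(q \right)} = \left(q^{2} - 60 q\right) - 23 = -23 + q^{2} - 60 q$)
$\frac{B{\left(117,-8 \right)}}{K{\left(190 \right)}} + \frac{2582}{-17526} = - \frac{8}{-23 + 190^{2} - 11400} + \frac{2582}{-17526} = - \frac{8}{-23 + 36100 - 11400} + 2582 \left(- \frac{1}{17526}\right) = - \frac{8}{24677} - \frac{1291}{8763} = - \frac{31928111}{216244551}$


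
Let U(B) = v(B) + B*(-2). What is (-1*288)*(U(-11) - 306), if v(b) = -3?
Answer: 82656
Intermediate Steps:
U(B) = -3 - 2*B (U(B) = -3 + B*(-2) = -3 - 2*B)
(-1*288)*(U(-11) - 306) = (-1*288)*((-3 - 2*(-11)) - 306) = -288*((-3 + 22) - 306) = -288*(19 - 306) = -288*(-287) = 82656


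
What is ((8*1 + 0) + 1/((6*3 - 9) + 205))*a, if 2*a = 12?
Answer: 5139/107 ≈ 48.028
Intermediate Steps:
a = 6 (a = (½)*12 = 6)
((8*1 + 0) + 1/((6*3 - 9) + 205))*a = ((8*1 + 0) + 1/((6*3 - 9) + 205))*6 = ((8 + 0) + 1/((18 - 9) + 205))*6 = (8 + 1/(9 + 205))*6 = (8 + 1/214)*6 = (1713/214)*6 = 5139/107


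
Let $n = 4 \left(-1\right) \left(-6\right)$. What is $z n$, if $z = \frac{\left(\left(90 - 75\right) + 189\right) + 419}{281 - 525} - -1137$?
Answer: $\frac{1660830}{61} \approx 27227.0$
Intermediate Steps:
$n = 24$ ($n = \left(-4\right) \left(-6\right) = 24$)
$z = \frac{276805}{244}$ ($z = \frac{\left(15 + 189\right) + 419}{-244} + 1137 = \left(204 + 419\right) \left(- \frac{1}{244}\right) + 1137 = 623 \left(- \frac{1}{244}\right) + 1137 = - \frac{623}{244} + 1137 = \frac{276805}{244} \approx 1134.4$)
$z n = \frac{276805}{244} \cdot 24 = \frac{1660830}{61}$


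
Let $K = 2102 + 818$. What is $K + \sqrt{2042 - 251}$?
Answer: $2920 + 3 \sqrt{199} \approx 2962.3$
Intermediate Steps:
$K = 2920$
$K + \sqrt{2042 - 251} = 2920 + \sqrt{2042 - 251} = 2920 + \sqrt{1791} = 2920 + 3 \sqrt{199}$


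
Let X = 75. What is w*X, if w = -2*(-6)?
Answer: 900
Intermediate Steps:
w = 12
w*X = 12*75 = 900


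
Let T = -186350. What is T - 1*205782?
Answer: -392132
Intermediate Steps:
T - 1*205782 = -186350 - 1*205782 = -186350 - 205782 = -392132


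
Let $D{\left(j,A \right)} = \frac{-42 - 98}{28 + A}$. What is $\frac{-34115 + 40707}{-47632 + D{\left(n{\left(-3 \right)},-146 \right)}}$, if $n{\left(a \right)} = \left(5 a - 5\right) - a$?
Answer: $- \frac{194464}{1405109} \approx -0.1384$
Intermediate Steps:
$n{\left(a \right)} = -5 + 4 a$ ($n{\left(a \right)} = \left(-5 + 5 a\right) - a = -5 + 4 a$)
$D{\left(j,A \right)} = - \frac{140}{28 + A}$
$\frac{-34115 + 40707}{-47632 + D{\left(n{\left(-3 \right)},-146 \right)}} = \frac{-34115 + 40707}{-47632 - \frac{140}{28 - 146}} = \frac{6592}{-47632 - \frac{140}{-118}} = \frac{6592}{-47632 - - \frac{70}{59}} = \frac{6592}{-47632 + \frac{70}{59}} = \frac{6592}{- \frac{2810218}{59}} = 6592 \left(- \frac{59}{2810218}\right) = - \frac{194464}{1405109}$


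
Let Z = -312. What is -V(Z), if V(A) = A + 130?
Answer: 182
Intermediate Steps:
V(A) = 130 + A
-V(Z) = -(130 - 312) = -1*(-182) = 182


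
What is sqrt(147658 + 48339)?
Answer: sqrt(195997) ≈ 442.72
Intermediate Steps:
sqrt(147658 + 48339) = sqrt(195997)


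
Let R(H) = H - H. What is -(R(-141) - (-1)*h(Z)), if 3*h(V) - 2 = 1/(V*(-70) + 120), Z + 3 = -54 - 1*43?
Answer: -4747/7120 ≈ -0.66671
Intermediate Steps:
R(H) = 0
Z = -100 (Z = -3 + (-54 - 1*43) = -3 + (-54 - 43) = -3 - 97 = -100)
h(V) = 2/3 + 1/(3*(120 - 70*V)) (h(V) = 2/3 + 1/(3*(V*(-70) + 120)) = 2/3 + 1/(3*(-70*V + 120)) = 2/3 + 1/(3*(120 - 70*V)))
-(R(-141) - (-1)*h(Z)) = -(0 - (-1)*(-241 + 140*(-100))/(30*(-12 + 7*(-100)))) = -(0 - (-1)*(-241 - 14000)/(30*(-12 - 700))) = -(0 - (-1)*(1/30)*(-14241)/(-712)) = -(0 - (-1)*(1/30)*(-1/712)*(-14241)) = -(0 - (-1)*4747/7120) = -(0 - 1*(-4747/7120)) = -(0 + 4747/7120) = -1*4747/7120 = -4747/7120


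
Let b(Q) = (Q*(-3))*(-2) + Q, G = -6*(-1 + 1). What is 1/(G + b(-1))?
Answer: -⅐ ≈ -0.14286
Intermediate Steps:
G = 0 (G = -6*0 = 0)
b(Q) = 7*Q (b(Q) = -3*Q*(-2) + Q = 6*Q + Q = 7*Q)
1/(G + b(-1)) = 1/(0 + 7*(-1)) = 1/(0 - 7) = 1/(-7) = -⅐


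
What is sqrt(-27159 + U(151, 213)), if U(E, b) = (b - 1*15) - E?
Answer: 2*I*sqrt(6778) ≈ 164.66*I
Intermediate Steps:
U(E, b) = -15 + b - E (U(E, b) = (b - 15) - E = (-15 + b) - E = -15 + b - E)
sqrt(-27159 + U(151, 213)) = sqrt(-27159 + (-15 + 213 - 1*151)) = sqrt(-27159 + (-15 + 213 - 151)) = sqrt(-27159 + 47) = sqrt(-27112) = 2*I*sqrt(6778)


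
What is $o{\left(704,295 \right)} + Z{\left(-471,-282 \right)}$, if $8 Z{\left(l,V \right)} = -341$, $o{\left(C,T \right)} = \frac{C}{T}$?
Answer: $- \frac{94963}{2360} \approx -40.239$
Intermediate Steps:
$Z{\left(l,V \right)} = - \frac{341}{8}$ ($Z{\left(l,V \right)} = \frac{1}{8} \left(-341\right) = - \frac{341}{8}$)
$o{\left(704,295 \right)} + Z{\left(-471,-282 \right)} = \frac{704}{295} - \frac{341}{8} = - \frac{94963}{2360}$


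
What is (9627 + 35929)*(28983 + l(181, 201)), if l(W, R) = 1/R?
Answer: 265390304704/201 ≈ 1.3203e+9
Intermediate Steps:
(9627 + 35929)*(28983 + l(181, 201)) = (9627 + 35929)*(28983 + 1/201) = 45556*(28983 + 1/201) = 45556*(5825584/201) = 265390304704/201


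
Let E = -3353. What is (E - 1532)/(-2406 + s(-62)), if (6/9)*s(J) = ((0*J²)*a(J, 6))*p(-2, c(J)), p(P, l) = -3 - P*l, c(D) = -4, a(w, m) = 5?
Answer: 4885/2406 ≈ 2.0303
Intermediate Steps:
p(P, l) = -3 - P*l
s(J) = 0 (s(J) = 3*(((0*J²)*5)*(-3 - 1*(-2)*(-4)))/2 = 3*((0*5)*(-3 - 8))/2 = 3*(0*(-11))/2 = (3/2)*0 = 0)
(E - 1532)/(-2406 + s(-62)) = (-3353 - 1532)/(-2406 + 0) = -4885/(-2406) = -4885*(-1/2406) = 4885/2406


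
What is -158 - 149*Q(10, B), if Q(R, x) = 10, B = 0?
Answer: -1648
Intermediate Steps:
-158 - 149*Q(10, B) = -158 - 149*10 = -158 - 1490 = -1648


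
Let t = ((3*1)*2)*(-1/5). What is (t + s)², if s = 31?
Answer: 22201/25 ≈ 888.04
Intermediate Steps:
t = -6/5 (t = (3*2)*(-1*⅕) = 6*(-⅕) = -6/5 ≈ -1.2000)
(t + s)² = (-6/5 + 31)² = (149/5)² = 22201/25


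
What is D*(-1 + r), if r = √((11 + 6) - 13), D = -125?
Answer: -125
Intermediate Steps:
r = 2 (r = √(17 - 13) = √4 = 2)
D*(-1 + r) = -125*(-1 + 2) = -125*1 = -125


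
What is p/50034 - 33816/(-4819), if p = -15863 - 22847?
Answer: 752703127/120556923 ≈ 6.2435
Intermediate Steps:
p = -38710
p/50034 - 33816/(-4819) = -38710/50034 - 33816/(-4819) = -38710*1/50034 - 33816*(-1/4819) = -19355/25017 + 33816/4819 = 752703127/120556923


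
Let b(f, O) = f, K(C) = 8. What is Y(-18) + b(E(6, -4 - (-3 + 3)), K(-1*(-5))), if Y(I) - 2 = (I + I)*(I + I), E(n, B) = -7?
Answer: 1291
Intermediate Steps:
Y(I) = 2 + 4*I² (Y(I) = 2 + (I + I)*(I + I) = 2 + (2*I)*(2*I) = 2 + 4*I²)
Y(-18) + b(E(6, -4 - (-3 + 3)), K(-1*(-5))) = (2 + 4*(-18)²) - 7 = (2 + 4*324) - 7 = (2 + 1296) - 7 = 1298 - 7 = 1291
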